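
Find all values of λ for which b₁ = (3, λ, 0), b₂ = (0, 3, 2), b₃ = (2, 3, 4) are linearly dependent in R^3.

Place the vectors as rows of a 3×3 matrix; dependence ⇔ determinant zero.
The determinant works out to 4*λ + 18.
This vanishes exactly when λ = -9/2.

λ = -9/2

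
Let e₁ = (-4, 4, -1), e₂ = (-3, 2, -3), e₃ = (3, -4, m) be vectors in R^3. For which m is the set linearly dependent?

m = -3/2

The vectors are dependent exactly when the determinant of the matrix with rows e₁, e₂, e₃ vanishes.
Expanding, det = 4*m + 6.
This vanishes exactly when m = -3/2.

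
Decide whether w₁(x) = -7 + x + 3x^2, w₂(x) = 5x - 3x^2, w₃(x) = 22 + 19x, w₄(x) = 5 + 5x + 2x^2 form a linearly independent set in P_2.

linearly dependent

Write each element as a coordinate vector in ℝ³ using {1, x, x^2}.
There are 4 vectors in a 3-dimensional space, so they cannot be linearly independent.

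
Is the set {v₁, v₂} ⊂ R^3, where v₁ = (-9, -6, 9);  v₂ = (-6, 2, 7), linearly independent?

linearly independent

Place the vectors as rows of a 2×3 matrix and reduce to echelon form.
The reduction yields 2 nonzero rows, so the rank is 2.
Since rank = 2 (the number of vectors), the set is linearly independent.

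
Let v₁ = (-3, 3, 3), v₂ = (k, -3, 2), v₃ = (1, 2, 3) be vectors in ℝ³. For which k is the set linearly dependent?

The set is linearly dependent precisely when det[v₁; v₂; v₃] = 0.
Cofactor expansion gives det = 54 - 3*k.
Setting this to zero gives k = 18.

k = 18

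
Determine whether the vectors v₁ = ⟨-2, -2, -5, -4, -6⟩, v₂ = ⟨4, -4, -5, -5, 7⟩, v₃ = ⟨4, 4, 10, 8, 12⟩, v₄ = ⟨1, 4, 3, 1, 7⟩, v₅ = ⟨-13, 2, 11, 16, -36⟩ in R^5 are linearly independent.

One vector is a scalar multiple of another, so the set is dependent.

linearly dependent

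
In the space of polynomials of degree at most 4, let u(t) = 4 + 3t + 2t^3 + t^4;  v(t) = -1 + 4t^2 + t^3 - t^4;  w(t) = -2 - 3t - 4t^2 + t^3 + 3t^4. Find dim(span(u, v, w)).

3

Use coordinates relative to {1, t, …, t^4}.
Form the matrix with u, v, w as columns and reduce.
The echelon form has 3 nonzero rows, so the rank is 3.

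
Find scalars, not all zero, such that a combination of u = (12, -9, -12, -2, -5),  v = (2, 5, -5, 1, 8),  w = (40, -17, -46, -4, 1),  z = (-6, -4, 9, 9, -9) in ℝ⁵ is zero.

3u + 2v - w = 0

Row-reduce the matrix with u, v, w, z as columns; the null space gives the coefficients.
One solution (up to scaling) is (3, 2, -1, 0).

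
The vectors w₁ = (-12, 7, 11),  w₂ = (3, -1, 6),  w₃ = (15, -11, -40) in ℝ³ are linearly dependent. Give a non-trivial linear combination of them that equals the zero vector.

Solve the homogeneous system with w₁, w₂, w₃ as columns by row-reducing the coefficient matrix.
One solution (up to scaling) is (2, 3, 1).

2w₁ + 3w₂ + w₃ = 0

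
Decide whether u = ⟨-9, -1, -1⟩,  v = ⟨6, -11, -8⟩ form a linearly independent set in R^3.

Row-reduce the matrix whose columns are u, v.
The reduction yields 2 nonzero rows, so the rank is 2.
Since rank = 2 (the number of vectors), the set is linearly independent.

linearly independent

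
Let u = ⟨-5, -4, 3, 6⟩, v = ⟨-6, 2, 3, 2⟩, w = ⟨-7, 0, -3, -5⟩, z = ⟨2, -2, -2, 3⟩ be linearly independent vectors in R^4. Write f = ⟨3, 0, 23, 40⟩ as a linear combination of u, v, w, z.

Since u, v, w, z are independent, the coefficients expressing f are uniquely determined by a linear system.
Back-substitution yields (a₁, …, a₄) = (1, 4, -4, 2).

f = u + 4v - 4w + 2z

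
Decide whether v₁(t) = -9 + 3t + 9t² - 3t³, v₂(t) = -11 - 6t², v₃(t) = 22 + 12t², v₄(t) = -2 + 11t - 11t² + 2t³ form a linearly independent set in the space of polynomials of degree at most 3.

Write each element as a coordinate vector in ℝ⁴ using {1, t, …, t³}.
One vector is a scalar multiple of another, so the set is dependent.

linearly dependent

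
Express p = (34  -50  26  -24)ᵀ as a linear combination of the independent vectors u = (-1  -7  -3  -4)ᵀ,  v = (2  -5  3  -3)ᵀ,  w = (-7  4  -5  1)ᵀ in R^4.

Solve the system with u, v, w as columns and p as the right-hand side.
Row-reducing the augmented matrix gives the unique coefficients (c₁, c₂, c₃) = (2, 4, -4).

p = 2u + 4v - 4w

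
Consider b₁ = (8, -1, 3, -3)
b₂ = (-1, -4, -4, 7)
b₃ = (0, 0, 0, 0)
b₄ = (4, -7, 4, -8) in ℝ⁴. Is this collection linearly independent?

One of the vectors is the zero vector, so the set is linearly dependent.

linearly dependent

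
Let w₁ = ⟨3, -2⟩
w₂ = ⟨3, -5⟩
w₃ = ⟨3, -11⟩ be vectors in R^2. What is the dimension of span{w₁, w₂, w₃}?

Apply Gaussian elimination to the matrix whose rows are w₁, w₂, w₃.
Exactly 2 pivots survive; hence the rank is 2.
(With 3 elements in a 2-dimensional space the rank is at most 2.)

dim = 2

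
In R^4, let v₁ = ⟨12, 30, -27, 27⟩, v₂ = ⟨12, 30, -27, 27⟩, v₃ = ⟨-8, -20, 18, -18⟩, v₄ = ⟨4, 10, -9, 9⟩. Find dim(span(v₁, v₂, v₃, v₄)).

Put the 4×4 matrix [v₁|v₂|v₃|v₄] into echelon form.
Exactly 1 pivot survives; hence the rank is 1.

dim = 1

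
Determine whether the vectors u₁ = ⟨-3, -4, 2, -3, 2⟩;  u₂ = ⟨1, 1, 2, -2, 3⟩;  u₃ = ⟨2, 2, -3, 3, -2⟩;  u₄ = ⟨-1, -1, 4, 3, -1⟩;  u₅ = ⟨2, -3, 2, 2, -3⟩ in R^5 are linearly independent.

linearly independent

Place the vectors as rows of a 5×5 matrix and reduce to echelon form.
The reduction yields 5 nonzero rows, so the rank is 5.
Since rank = 5 (the number of vectors), the set is linearly independent.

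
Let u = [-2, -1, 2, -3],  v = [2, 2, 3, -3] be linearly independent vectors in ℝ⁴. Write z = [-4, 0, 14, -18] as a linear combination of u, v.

Set up the augmented matrix [u | v | z] and row-reduce.
Row-reducing the augmented matrix gives the unique coefficients (α₁, α₂) = (4, 2).

z = 4u + 2v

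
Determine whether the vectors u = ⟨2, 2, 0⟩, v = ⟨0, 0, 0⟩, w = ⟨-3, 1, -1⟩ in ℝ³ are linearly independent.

One of the vectors is the zero vector, so the set is linearly dependent.

linearly dependent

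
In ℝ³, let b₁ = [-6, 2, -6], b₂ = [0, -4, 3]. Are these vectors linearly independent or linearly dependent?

Row-reduce the matrix whose columns are b₁, b₂.
The reduction yields 2 nonzero rows, so the rank is 2.
Since rank = 2 (the number of vectors), the set is linearly independent.

linearly independent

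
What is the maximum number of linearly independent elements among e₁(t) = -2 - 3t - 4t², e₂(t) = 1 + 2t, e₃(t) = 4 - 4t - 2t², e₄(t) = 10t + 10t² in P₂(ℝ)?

Pass to coordinate vectors with respect to the basis {1, t, t²}.
Form the matrix with e₁, e₂, e₃, e₄ as columns and reduce.
Exactly 3 pivots survive; hence the rank is 3.
(With 4 elements in a 3-dimensional space the rank is at most 3.)

3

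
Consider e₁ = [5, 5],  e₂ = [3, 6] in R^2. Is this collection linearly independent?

linearly independent

Row-reduce the matrix whose columns are e₁, e₂.
The reduction yields 2 nonzero rows, so the rank is 2.
Since rank = 2 (the number of vectors), the set is linearly independent.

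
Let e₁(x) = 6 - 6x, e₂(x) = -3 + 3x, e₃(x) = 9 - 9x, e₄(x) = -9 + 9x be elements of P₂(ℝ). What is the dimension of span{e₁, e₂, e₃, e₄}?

dim = 1

Represent each element by its coordinate vector in ℝ³.
Put the 3×4 matrix [e₁|e₂|e₃|e₄] into echelon form.
Exactly 1 pivot survives; hence the rank is 1.
(With 4 elements in a 3-dimensional space the rank is at most 3.)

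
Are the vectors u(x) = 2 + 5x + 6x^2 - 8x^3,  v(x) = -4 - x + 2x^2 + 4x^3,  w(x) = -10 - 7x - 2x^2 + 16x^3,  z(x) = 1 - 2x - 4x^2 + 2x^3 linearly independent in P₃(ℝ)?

linearly dependent

Take coordinates with respect to the standard basis {1, x, …, x^3}.
Place the vectors as rows of a 4×4 matrix and reduce to echelon form.
The reduction yields 2 nonzero rows, so the rank is 2.
Since rank 2 < 4, the set is linearly dependent.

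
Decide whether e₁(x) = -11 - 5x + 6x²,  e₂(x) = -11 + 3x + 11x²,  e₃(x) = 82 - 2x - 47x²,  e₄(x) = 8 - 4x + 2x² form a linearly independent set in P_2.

linearly dependent

Write each element as a coordinate vector in ℝ³ using {1, x, x²}.
There are 4 vectors in a 3-dimensional space, so they cannot be linearly independent.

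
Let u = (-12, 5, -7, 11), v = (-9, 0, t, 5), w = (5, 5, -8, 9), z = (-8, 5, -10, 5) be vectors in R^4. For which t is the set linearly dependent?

t = 5/2

Place the vectors as rows of a 4×4 matrix; dependence ⇔ determinant zero.
The determinant works out to 1175 - 470*t.
This vanishes exactly when t = 5/2.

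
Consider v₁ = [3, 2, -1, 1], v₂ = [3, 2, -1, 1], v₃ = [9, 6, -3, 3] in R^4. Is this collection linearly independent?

Row-reduce the matrix whose columns are v₁, v₂, v₃.
The reduction yields 1 nonzero row, so the rank is 1.
Since rank 1 < 3, the set is linearly dependent.
Indeed v₁ - v₂ = 0.

linearly dependent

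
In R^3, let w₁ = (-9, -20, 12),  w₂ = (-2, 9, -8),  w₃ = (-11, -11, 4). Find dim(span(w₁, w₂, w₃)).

dim = 2

Apply Gaussian elimination to the matrix whose rows are w₁, w₂, w₃.
The echelon form has 2 nonzero rows, so the rank is 2.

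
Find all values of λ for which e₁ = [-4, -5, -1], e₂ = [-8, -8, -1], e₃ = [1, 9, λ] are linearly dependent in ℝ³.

The vectors are dependent exactly when the determinant of the matrix with rows e₁, e₂, e₃ vanishes.
Cofactor expansion gives det = 33 - 8*λ.
Solving 33 - 8*λ = 0 yields λ = 33/8.

λ = 33/8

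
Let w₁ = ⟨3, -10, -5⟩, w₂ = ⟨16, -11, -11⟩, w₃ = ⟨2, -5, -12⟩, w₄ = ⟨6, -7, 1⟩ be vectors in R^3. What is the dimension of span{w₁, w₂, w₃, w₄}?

Apply Gaussian elimination to the matrix whose rows are w₁, w₂, w₃, w₄.
Exactly 3 pivots survive; hence the rank is 3.
(With 4 elements in a 3-dimensional space the rank is at most 3.)

3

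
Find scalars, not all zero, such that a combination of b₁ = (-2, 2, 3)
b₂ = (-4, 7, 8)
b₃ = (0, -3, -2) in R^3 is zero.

2b₁ - b₂ - b₃ = 0

Solve the homogeneous system with b₁, b₂, b₃ as columns by row-reducing the coefficient matrix.
One solution (up to scaling) is (2, -1, -1).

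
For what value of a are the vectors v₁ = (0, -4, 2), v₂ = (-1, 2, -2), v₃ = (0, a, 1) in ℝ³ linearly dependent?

a = -2

Dependence holds iff the 3×3 matrix [v₁ v₂ v₃] is singular.
Expanding, det = -2*a - 4.
Solving -2*a - 4 = 0 yields a = -2.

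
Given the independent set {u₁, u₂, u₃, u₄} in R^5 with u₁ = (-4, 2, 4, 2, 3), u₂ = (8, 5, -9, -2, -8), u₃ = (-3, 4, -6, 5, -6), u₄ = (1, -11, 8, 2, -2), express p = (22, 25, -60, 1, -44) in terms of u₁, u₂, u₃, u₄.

Solve the system with u₁, u₂, u₃, u₄ as columns and p as the right-hand side.
Back-substitution yields (α₁, …, α₄) = (-4, 2, 3, -1).

p = -4u₁ + 2u₂ + 3u₃ - u₄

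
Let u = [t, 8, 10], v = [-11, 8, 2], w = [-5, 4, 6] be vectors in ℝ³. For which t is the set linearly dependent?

Place the vectors as rows of a 3×3 matrix; dependence ⇔ determinant zero.
The determinant works out to 40*t + 408.
Solving 40*t + 408 = 0 yields t = -51/5.

t = -51/5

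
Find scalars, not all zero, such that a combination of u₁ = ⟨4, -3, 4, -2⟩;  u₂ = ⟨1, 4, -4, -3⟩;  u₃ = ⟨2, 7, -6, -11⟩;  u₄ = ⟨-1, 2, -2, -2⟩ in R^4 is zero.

Solve the homogeneous system with u₁, u₂, u₃, u₄ as columns by row-reducing the coefficient matrix.
A generator of the null space is (1, 1, -1, 3).

u₁ + u₂ - u₃ + 3u₄ = 0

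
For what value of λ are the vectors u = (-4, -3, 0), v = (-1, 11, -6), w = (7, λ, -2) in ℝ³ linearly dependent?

The set is linearly dependent precisely when det[u; v; w] = 0.
Cofactor expansion gives det = 220 - 24*λ.
Setting this to zero gives λ = 55/6.

λ = 55/6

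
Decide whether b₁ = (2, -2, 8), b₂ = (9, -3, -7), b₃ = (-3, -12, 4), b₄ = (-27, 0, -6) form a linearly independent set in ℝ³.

linearly dependent

There are 4 vectors in a 3-dimensional space, so they cannot be linearly independent.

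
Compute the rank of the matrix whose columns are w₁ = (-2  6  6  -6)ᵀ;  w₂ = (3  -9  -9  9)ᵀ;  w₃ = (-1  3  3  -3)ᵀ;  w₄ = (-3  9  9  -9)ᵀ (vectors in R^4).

Apply Gaussian elimination to the matrix whose rows are w₁, w₂, w₃, w₄.
The echelon form has 1 nonzero row, so the rank is 1.

rank 1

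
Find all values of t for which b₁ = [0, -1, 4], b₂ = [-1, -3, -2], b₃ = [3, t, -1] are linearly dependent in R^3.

The set is linearly dependent precisely when det[b₁; b₂; b₃] = 0.
The determinant works out to 43 - 4*t.
Solving 43 - 4*t = 0 yields t = 43/4.

t = 43/4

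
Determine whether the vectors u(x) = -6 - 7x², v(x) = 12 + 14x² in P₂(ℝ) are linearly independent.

linearly dependent

Write each element as a coordinate vector in ℝ³ using {1, x, x²}.
Row-reduce the matrix whose columns are u, v.
The reduction yields 1 nonzero row, so the rank is 1.
Since rank 1 < 2, the set is linearly dependent.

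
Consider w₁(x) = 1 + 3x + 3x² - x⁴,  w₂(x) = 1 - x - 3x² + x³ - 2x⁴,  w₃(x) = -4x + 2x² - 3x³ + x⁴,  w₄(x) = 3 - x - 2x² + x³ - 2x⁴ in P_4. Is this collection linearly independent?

Write each element as a coordinate vector in ℝ⁵ using {1, x, …, x⁴}.
Row-reduce the matrix whose columns are w₁, w₂, w₃, w₄.
The reduction yields 4 nonzero rows, so the rank is 4.
Since rank = 4 (the number of vectors), the set is linearly independent.

linearly independent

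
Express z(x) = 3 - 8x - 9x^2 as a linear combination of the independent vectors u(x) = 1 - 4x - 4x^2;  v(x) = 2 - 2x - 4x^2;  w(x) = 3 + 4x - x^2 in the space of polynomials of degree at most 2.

Take coordinate vectors relative to {1, x, x^2}.
Set up the augmented matrix [u | v | w | z] and row-reduce.
Back-substitution yields (c₁, c₂, c₃) = (4, -2, 1).

z = 4u - 2v + w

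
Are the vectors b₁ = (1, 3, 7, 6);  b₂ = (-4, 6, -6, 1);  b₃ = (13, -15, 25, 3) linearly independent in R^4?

linearly dependent

Row-reduce the matrix whose columns are b₁, b₂, b₃.
The reduction yields 2 nonzero rows, so the rank is 2.
Since rank 2 < 3, the set is linearly dependent.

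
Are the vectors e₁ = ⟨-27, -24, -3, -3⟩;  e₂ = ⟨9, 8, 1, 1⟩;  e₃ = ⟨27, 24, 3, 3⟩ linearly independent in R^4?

linearly dependent

Place the vectors as rows of a 3×4 matrix and reduce to echelon form.
The reduction yields 1 nonzero row, so the rank is 1.
Since rank 1 < 3, the set is linearly dependent.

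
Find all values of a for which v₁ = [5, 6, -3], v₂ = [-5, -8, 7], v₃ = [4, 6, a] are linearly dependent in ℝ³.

a = -24/5

The set is linearly dependent precisely when det[v₁; v₂; v₃] = 0.
The determinant works out to -10*a - 48.
Setting this to zero gives a = -24/5.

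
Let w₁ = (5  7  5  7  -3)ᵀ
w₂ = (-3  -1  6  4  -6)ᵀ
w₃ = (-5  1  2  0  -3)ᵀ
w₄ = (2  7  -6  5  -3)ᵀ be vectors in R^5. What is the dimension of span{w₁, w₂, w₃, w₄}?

Put the 5×4 matrix [w₁|w₂|w₃|w₄] into echelon form.
The echelon form has 4 nonzero rows, so the rank is 4.

4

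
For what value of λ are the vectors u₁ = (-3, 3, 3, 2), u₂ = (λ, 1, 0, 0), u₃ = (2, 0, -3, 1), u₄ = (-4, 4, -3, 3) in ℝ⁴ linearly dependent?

Dependence holds iff the 4×4 matrix [u₁ u₂ u₃ u₄] is singular.
Cofactor expansion gives det = -18*λ - 48.
Solving -18*λ - 48 = 0 yields λ = -8/3.

λ = -8/3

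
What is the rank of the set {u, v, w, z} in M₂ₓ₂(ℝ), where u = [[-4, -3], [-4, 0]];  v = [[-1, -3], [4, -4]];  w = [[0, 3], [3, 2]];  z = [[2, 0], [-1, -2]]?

4

Represent each element by its coordinate vector in ℝ⁴.
Apply Gaussian elimination to the matrix whose rows are u, v, w, z.
Reduction leaves 4 leading entries, giving rank 4.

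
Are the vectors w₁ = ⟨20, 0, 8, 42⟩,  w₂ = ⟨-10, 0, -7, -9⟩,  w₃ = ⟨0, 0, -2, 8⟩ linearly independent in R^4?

linearly dependent

Row-reduce the matrix whose columns are w₁, w₂, w₃.
The reduction yields 2 nonzero rows, so the rank is 2.
Since rank 2 < 3, the set is linearly dependent.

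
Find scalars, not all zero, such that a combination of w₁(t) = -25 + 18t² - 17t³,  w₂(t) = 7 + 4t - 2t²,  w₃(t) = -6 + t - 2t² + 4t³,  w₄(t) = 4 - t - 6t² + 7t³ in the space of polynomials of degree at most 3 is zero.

Pass to coordinate vectors relative to the basis {1, t, …, t³}.
Row-reduce the matrix with w₁, w₂, w₃, w₄ as columns; the null space gives the coefficients.
One solution (up to scaling) is (1, 1, -1, 3).

w₁ + w₂ - w₃ + 3w₄ = 0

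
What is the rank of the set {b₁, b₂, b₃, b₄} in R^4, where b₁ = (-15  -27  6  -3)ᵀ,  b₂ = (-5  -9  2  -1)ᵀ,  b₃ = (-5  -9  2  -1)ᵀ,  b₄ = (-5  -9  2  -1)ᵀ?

Apply Gaussian elimination to the matrix whose rows are b₁, b₂, b₃, b₄.
Exactly 1 pivot survives; hence the rank is 1.

rank 1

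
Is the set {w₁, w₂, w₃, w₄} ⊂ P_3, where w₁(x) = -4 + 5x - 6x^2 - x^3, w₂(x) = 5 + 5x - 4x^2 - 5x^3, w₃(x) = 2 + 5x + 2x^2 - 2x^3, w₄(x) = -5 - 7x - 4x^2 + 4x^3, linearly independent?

Write each element as a coordinate vector in ℝ⁴ using {1, x, …, x^3}.
Row-reduce the matrix whose columns are w₁, w₂, w₃, w₄.
The reduction yields 4 nonzero rows, so the rank is 4.
Since rank = 4 (the number of vectors), the set is linearly independent.

linearly independent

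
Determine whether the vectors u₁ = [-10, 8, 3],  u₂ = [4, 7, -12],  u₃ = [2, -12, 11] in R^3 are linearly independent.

Place the vectors as rows of a 3×3 matrix and reduce to echelon form.
The reduction yields 3 nonzero rows, so the rank is 3.
Since rank = 3 (the number of vectors), the set is linearly independent.

linearly independent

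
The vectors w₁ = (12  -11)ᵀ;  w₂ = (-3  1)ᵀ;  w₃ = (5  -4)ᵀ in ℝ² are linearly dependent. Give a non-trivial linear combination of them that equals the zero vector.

Row-reduce the matrix with w₁, w₂, w₃ as columns; the null space gives the coefficients.
One solution (up to scaling) is (1, -1, -3).

w₁ - w₂ - 3w₃ = 0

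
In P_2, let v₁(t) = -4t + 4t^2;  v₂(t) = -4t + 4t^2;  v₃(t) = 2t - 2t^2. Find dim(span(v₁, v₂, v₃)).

Represent each element by its coordinate vector in ℝ³.
Row-reduce the 3×3 matrix with these as rows.
Exactly 1 pivot survives; hence the rank is 1.

dim = 1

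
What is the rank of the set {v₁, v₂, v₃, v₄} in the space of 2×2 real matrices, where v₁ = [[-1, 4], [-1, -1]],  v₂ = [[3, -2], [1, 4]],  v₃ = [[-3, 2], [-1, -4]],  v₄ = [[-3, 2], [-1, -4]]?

rank 2

Represent each element by its coordinate vector in ℝ⁴.
Apply Gaussian elimination to the matrix whose rows are v₁, v₂, v₃, v₄.
There are 2 pivot columns, so rank = 2.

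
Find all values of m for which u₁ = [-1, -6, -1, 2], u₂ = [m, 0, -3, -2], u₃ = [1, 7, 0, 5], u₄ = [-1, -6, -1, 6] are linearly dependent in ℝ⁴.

m = -3/7

The set is linearly dependent precisely when det[u₁; u₂; u₃; u₄] = 0.
The determinant works out to -28*m - 12.
This vanishes exactly when m = -3/7.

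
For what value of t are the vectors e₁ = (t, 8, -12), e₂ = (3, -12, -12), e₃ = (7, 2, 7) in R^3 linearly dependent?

Dependence holds iff the 3×3 matrix [e₁ e₂ e₃] is singular.
The determinant works out to -60*t - 1920.
Solving -60*t - 1920 = 0 yields t = -32.

t = -32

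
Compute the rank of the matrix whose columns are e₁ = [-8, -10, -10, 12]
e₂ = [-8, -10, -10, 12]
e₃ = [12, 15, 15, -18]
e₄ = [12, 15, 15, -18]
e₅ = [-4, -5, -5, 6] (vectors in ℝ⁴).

Put the 4×5 matrix [e₁|e₂|e₃|e₄|e₅] into echelon form.
Exactly 1 pivot survives; hence the rank is 1.
(With 5 elements in a 4-dimensional space the rank is at most 4.)

rank 1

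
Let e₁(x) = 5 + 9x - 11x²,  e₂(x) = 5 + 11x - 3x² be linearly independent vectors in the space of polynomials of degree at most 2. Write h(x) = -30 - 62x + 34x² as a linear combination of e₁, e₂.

h = -2e₁ - 4e₂

Work in coordinates with respect to the standard basis {1, x, x²}.
Set up the augmented matrix [e₁ | e₂ | h] and row-reduce.
The system has the unique solution (α₁, α₂) = (-2, -4).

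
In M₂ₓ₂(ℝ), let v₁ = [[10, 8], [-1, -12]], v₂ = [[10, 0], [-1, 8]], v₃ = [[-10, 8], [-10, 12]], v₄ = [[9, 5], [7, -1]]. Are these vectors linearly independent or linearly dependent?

linearly independent

Take coordinates with respect to the standard basis {E₁₁, E₁₂, E₂₁, E₂₂}.
Place the vectors as rows of a 4×4 matrix and reduce to echelon form.
The reduction yields 4 nonzero rows, so the rank is 4.
Since rank = 4 (the number of vectors), the set is linearly independent.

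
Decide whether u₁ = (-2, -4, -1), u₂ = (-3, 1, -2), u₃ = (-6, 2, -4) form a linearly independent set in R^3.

Form the 3×3 matrix with these as columns; its determinant is 0.
A zero determinant means the columns are linearly dependent.
Indeed 2u₂ - u₃ = 0.

linearly dependent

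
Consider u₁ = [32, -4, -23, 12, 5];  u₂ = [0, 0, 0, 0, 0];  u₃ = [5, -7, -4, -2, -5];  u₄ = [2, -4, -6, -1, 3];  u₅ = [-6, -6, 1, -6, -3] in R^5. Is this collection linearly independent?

linearly dependent

One of the vectors is the zero vector, so the set is linearly dependent.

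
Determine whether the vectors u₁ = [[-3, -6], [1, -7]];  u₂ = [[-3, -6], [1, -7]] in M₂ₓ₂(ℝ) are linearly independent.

linearly dependent

Write each element as a coordinate vector in ℝ⁴ using {E₁₁, E₁₂, E₂₁, E₂₂}.
Two of the vectors are equal, giving an immediate dependence.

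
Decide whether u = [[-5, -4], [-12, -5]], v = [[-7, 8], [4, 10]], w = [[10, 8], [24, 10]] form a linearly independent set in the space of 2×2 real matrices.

Write each element as a coordinate vector in ℝ⁴ using {E₁₁, E₁₂, E₂₁, E₂₂}.
Place the vectors as rows of a 3×4 matrix and reduce to echelon form.
The reduction yields 2 nonzero rows, so the rank is 2.
Since rank 2 < 3, the set is linearly dependent.

linearly dependent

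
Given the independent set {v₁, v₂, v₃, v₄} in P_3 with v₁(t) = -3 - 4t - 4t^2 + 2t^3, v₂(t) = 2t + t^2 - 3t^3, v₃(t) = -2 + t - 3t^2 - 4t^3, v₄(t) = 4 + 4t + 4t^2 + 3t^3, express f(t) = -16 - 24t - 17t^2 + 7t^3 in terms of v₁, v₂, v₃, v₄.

Take coordinate vectors relative to {1, t, …, t^3}.
Write f = α₁v₁ + … + α₄v₄ and equate components.
Back-substitution yields (α₁, …, α₄) = (4, 1, -2, -2).

f = 4v₁ + v₂ - 2v₃ - 2v₄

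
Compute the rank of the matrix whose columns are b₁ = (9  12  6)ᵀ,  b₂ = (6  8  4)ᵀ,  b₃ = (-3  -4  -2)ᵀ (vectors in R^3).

rank 1

Row-reduce the 3×3 matrix with these as rows.
Exactly 1 pivot survives; hence the rank is 1.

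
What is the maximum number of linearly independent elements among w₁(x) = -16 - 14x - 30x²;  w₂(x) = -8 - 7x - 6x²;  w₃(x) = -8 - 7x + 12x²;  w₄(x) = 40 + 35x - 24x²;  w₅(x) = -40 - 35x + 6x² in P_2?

2

Pass to coordinate vectors with respect to the basis {1, x, x²}.
Put the 3×5 matrix [w₁|w₂|w₃|w₄|w₅] into echelon form.
Reduction leaves 2 leading entries, giving rank 2.
(With 5 elements in a 3-dimensional space the rank is at most 3.)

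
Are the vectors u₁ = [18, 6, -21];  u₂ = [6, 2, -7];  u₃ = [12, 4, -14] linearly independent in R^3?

linearly dependent

One vector is a scalar multiple of another, so the set is dependent.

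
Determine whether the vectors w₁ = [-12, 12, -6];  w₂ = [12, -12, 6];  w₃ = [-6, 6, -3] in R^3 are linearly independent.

linearly dependent

Row-reduce the matrix whose columns are w₁, w₂, w₃.
The reduction yields 1 nonzero row, so the rank is 1.
Since rank 1 < 3, the set is linearly dependent.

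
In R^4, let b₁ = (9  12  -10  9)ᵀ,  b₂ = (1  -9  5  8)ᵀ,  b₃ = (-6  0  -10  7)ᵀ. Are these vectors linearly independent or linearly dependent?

Row-reduce the matrix whose columns are b₁, b₂, b₃.
The reduction yields 3 nonzero rows, so the rank is 3.
Since rank = 3 (the number of vectors), the set is linearly independent.

linearly independent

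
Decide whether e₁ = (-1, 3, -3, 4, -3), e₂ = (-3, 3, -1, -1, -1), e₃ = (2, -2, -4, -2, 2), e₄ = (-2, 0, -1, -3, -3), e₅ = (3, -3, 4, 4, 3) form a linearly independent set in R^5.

linearly independent

Row-reduce the matrix whose columns are e₁, e₂, e₃, e₄, e₅.
The reduction yields 5 nonzero rows, so the rank is 5.
Since rank = 5 (the number of vectors), the set is linearly independent.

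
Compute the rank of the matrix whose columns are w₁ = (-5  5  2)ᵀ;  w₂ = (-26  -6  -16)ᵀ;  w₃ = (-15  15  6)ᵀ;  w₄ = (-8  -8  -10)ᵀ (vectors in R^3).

rank 2

Apply Gaussian elimination to the matrix whose rows are w₁, w₂, w₃, w₄.
The echelon form has 2 nonzero rows, so the rank is 2.
(With 4 elements in a 3-dimensional space the rank is at most 3.)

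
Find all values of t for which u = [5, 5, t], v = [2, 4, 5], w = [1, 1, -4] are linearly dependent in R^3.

t = -20

Dependence holds iff the 3×3 matrix [u v w] is singular.
Expanding, det = -2*t - 40.
Setting this to zero gives t = -20.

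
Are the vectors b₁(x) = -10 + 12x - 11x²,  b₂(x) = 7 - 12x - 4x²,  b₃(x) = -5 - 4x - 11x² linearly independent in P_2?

Take coordinates with respect to the standard basis {1, x, x²}.
Place the vectors as rows of a 3×3 matrix and reduce to echelon form.
The reduction yields 3 nonzero rows, so the rank is 3.
Since rank = 3 (the number of vectors), the set is linearly independent.

linearly independent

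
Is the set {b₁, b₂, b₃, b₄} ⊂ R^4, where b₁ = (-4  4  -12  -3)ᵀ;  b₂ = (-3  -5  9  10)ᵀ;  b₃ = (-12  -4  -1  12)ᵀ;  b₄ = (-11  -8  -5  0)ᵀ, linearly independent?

The matrix [b₁|b₂|b₃|b₄] has determinant -985.
A nonzero determinant means the columns are linearly independent.

linearly independent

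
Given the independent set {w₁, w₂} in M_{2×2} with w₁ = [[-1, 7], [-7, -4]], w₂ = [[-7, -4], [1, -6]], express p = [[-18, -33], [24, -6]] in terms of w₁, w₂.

Identify each element with its coordinate vector in ℝ⁴ via {E₁₁, E₁₂, E₂₁, E₂₂}.
Set up the augmented matrix [w₁ | w₂ | p] and row-reduce.
The system has the unique solution (a₁, a₂) = (-3, 3).

p = -3w₁ + 3w₂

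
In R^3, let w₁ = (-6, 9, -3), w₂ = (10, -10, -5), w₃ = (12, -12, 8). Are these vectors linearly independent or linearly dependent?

The matrix [w₁|w₂|w₃] has determinant -420.
A nonzero determinant means the columns are linearly independent.

linearly independent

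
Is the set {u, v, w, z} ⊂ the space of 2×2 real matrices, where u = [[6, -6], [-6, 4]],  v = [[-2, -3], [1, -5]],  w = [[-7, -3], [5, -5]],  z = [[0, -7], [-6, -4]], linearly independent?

linearly independent

Write each element as a coordinate vector in ℝ⁴ using {E₁₁, E₁₂, E₂₁, E₂₂}.
Form the 4×4 matrix with these as columns; its determinant is -966.
A nonzero determinant means the columns are linearly independent.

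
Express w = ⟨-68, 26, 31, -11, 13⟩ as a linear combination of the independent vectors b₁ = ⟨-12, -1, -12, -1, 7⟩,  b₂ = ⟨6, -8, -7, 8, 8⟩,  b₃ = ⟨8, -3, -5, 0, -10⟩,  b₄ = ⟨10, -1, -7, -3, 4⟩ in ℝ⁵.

w = b₁ - 2b₂ - 3b₃ - 2b₄

Set up the augmented matrix [b₁ | b₂ | b₃ | b₄ | w] and row-reduce.
Back-substitution yields (c₁, …, c₄) = (1, -2, -3, -2).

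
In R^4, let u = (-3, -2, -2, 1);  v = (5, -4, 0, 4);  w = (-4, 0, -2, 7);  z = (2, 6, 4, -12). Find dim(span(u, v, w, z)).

dim = 3

Row-reduce the 4×4 matrix with these as rows.
The echelon form has 3 nonzero rows, so the rank is 3.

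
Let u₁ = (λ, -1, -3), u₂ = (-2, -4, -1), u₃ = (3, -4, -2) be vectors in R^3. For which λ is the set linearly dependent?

Place the vectors as rows of a 3×3 matrix; dependence ⇔ determinant zero.
Cofactor expansion gives det = 4*λ - 53.
This vanishes exactly when λ = 53/4.

λ = 53/4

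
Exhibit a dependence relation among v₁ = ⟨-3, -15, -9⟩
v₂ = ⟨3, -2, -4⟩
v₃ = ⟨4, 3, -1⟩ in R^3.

Set up α₁v₁ + … + α₃v₃ = 0 and solve the homogeneous system.
A generator of the null space is (1, -3, 3).

v₁ - 3v₂ + 3v₃ = 0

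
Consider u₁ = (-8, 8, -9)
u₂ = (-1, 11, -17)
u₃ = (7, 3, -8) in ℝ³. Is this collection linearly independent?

Place the vectors as rows of a 3×3 matrix and reduce to echelon form.
The reduction yields 2 nonzero rows, so the rank is 2.
Since rank 2 < 3, the set is linearly dependent.
Indeed u₁ - u₂ + u₃ = 0.

linearly dependent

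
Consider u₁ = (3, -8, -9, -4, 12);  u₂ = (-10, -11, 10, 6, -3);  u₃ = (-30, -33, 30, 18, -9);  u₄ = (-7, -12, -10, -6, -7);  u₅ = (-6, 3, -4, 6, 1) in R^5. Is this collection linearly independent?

One vector is a scalar multiple of another, so the set is dependent.

linearly dependent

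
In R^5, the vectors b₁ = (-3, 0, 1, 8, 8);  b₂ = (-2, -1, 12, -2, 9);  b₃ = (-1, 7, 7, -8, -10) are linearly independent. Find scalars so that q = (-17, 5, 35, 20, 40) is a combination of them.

q = 4b₁ + 2b₂ + b₃

Solve the system with b₁, b₂, b₃ as columns and q as the right-hand side.
Row-reducing the augmented matrix gives the unique coefficients (a₁, a₂, a₃) = (4, 2, 1).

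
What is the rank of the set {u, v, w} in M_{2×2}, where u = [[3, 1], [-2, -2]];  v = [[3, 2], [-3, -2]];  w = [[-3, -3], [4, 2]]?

Pass to coordinate vectors with respect to the basis {E₁₁, E₁₂, E₂₁, E₂₂}.
Put the 4×3 matrix [u|v|w] into echelon form.
There are 2 pivot columns, so rank = 2.

rank 2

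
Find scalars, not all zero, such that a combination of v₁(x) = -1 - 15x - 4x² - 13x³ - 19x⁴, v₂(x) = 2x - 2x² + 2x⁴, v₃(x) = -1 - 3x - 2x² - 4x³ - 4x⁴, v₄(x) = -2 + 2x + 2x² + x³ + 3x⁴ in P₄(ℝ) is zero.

v₁ + 2v₂ - 3v₃ + v₄ = 0

Write each element as a vector in ℝ⁵ using {1, x, …, x⁴}.
Write the vectors as columns of a matrix and find a nonzero vector in its null space.
A generator of the null space is (1, 2, -3, 1).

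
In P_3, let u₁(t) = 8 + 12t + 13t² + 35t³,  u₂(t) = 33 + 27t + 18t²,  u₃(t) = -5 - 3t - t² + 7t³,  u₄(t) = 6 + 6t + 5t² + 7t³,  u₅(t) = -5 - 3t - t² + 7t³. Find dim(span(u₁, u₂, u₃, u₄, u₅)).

Use coordinates relative to {1, t, …, t³}.
Form the matrix with u₁, u₂, u₃, u₄, u₅ as columns and reduce.
Reduction leaves 2 leading entries, giving rank 2.
(With 5 elements in a 4-dimensional space the rank is at most 4.)

dim = 2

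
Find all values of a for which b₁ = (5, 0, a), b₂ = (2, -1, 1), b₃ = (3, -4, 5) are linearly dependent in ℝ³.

a = -1

The vectors are dependent exactly when the determinant of the matrix with rows b₁, b₂, b₃ vanishes.
Expanding, det = -5*a - 5.
This vanishes exactly when a = -1.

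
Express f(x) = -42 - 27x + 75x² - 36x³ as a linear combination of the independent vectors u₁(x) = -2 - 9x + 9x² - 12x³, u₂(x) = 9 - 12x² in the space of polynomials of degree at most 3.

f = 3u₁ - 4u₂

Work in coordinates with respect to the standard basis {1, x, …, x³}.
Write f = α₁u₁ + α₂u₂ and equate components.
The system has the unique solution (α₁, α₂) = (3, -4).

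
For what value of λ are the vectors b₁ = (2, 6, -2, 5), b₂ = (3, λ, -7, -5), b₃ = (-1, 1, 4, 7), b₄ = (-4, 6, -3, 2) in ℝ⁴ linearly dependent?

λ = 19/5

Place the vectors as rows of a 4×4 matrix; dependence ⇔ determinant zero.
Cofactor expansion gives det = 205*λ - 779.
Setting this to zero gives λ = 19/5.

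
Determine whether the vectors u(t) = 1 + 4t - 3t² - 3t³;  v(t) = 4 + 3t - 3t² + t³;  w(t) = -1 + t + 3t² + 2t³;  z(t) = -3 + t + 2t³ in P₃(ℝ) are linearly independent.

linearly independent

Take coordinates with respect to the standard basis {1, t, …, t³}.
Row-reduce the matrix whose columns are u, v, w, z.
The reduction yields 4 nonzero rows, so the rank is 4.
Since rank = 4 (the number of vectors), the set is linearly independent.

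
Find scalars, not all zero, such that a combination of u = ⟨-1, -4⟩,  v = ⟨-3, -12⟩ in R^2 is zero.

3u - v = 0

Write the vectors as columns of a matrix and find a nonzero vector in its null space.
The free variable yields coefficients (3, -1) (any nonzero multiple also works).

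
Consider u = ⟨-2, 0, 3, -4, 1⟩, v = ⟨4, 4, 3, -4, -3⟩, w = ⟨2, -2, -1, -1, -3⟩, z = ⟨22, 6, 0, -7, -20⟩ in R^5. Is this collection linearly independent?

linearly dependent

Row-reduce the matrix whose columns are u, v, w, z.
The reduction yields 3 nonzero rows, so the rank is 3.
Since rank 3 < 4, the set is linearly dependent.
Indeed 2u - 3v - 3w + z = 0.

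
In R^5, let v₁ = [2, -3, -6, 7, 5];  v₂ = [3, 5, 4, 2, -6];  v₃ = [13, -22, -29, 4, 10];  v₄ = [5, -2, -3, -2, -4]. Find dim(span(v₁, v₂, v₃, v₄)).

3

Row-reduce the 4×5 matrix with these as rows.
Exactly 3 pivots survive; hence the rank is 3.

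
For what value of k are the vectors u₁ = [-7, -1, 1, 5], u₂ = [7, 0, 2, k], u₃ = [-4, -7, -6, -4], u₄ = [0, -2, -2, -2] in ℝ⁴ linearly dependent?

The vectors are dependent exactly when the determinant of the matrix with rows u₁, u₂, u₃, u₄ vanishes.
Cofactor expansion gives det = 2*k - 12.
Setting this to zero gives k = 6.

k = 6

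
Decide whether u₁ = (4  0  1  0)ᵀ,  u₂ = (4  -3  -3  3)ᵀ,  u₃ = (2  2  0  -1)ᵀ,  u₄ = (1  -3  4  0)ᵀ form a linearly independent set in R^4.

linearly independent

Place the vectors as rows of a 4×4 matrix and reduce to echelon form.
The reduction yields 4 nonzero rows, so the rank is 4.
Since rank = 4 (the number of vectors), the set is linearly independent.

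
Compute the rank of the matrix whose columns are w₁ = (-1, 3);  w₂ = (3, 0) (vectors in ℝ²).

Row-reduce the 2×2 matrix with these as rows.
Reduction leaves 2 leading entries, giving rank 2.

2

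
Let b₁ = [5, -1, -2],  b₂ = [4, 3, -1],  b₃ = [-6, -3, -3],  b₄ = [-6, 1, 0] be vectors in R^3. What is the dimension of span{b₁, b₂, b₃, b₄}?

Row-reduce the 4×3 matrix with these as rows.
Reduction leaves 3 leading entries, giving rank 3.
(With 4 elements in a 3-dimensional space the rank is at most 3.)

dim = 3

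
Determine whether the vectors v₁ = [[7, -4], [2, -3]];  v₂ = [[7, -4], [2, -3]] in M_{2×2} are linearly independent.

linearly dependent

Write each element as a coordinate vector in ℝ⁴ using {E₁₁, E₁₂, E₂₁, E₂₂}.
Row-reduce the matrix whose columns are v₁, v₂.
The reduction yields 1 nonzero row, so the rank is 1.
Since rank 1 < 2, the set is linearly dependent.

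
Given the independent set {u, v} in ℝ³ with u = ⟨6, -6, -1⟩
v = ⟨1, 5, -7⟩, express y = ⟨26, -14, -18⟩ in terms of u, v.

y = 4u + 2v

Solve the system with u, v as columns and y as the right-hand side.
Row-reducing the augmented matrix gives the unique coefficients (c₁, c₂) = (4, 2).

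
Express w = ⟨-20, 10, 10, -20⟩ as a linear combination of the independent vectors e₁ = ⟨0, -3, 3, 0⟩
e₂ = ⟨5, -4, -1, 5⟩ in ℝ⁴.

Set up the augmented matrix [e₁ | e₂ | w] and row-reduce.
The system has the unique solution (a₁, a₂) = (2, -4).

w = 2e₁ - 4e₂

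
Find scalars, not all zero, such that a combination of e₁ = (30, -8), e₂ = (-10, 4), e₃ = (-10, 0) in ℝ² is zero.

e₁ + 2e₂ + e₃ = 0

Row-reduce the matrix with e₁, e₂, e₃ as columns; the null space gives the coefficients.
A generator of the null space is (1, 2, 1).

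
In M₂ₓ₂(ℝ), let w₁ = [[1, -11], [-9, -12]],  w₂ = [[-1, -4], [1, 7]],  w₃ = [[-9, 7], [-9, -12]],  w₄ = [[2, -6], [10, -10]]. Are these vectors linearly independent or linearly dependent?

linearly independent

Take coordinates with respect to the standard basis {E₁₁, E₁₂, E₂₁, E₂₂}.
The matrix [w₁|w₂|w₃|w₄] has determinant -20764.
A nonzero determinant means the columns are linearly independent.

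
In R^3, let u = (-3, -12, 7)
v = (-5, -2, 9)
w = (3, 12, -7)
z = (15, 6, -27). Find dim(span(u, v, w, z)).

2

Row-reduce the 4×3 matrix with these as rows.
Reduction leaves 2 leading entries, giving rank 2.
(With 4 elements in a 3-dimensional space the rank is at most 3.)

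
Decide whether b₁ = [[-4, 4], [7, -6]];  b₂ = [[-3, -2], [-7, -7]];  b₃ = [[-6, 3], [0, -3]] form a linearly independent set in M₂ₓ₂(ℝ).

Write each element as a coordinate vector in ℝ⁴ using {E₁₁, E₁₂, E₂₁, E₂₂}.
Row-reduce the matrix whose columns are b₁, b₂, b₃.
The reduction yields 3 nonzero rows, so the rank is 3.
Since rank = 3 (the number of vectors), the set is linearly independent.

linearly independent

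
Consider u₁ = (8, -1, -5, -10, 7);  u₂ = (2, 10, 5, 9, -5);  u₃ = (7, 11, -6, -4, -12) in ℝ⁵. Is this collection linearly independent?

Place the vectors as rows of a 3×5 matrix and reduce to echelon form.
The reduction yields 3 nonzero rows, so the rank is 3.
Since rank = 3 (the number of vectors), the set is linearly independent.

linearly independent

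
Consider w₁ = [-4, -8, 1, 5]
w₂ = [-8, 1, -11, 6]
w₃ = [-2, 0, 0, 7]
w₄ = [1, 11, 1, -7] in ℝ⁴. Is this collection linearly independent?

Place the vectors as rows of a 4×4 matrix and reduce to echelon form.
The reduction yields 4 nonzero rows, so the rank is 4.
Since rank = 4 (the number of vectors), the set is linearly independent.

linearly independent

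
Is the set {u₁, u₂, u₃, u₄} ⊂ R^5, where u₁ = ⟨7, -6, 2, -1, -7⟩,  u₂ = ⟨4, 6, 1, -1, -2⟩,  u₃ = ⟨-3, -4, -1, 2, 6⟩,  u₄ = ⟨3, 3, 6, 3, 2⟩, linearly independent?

linearly independent

Place the vectors as rows of a 4×5 matrix and reduce to echelon form.
The reduction yields 4 nonzero rows, so the rank is 4.
Since rank = 4 (the number of vectors), the set is linearly independent.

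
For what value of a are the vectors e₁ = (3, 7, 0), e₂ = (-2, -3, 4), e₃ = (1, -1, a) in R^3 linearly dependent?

Dependence holds iff the 3×3 matrix [e₁ e₂ e₃] is singular.
Cofactor expansion gives det = 5*a + 40.
This vanishes exactly when a = -8.

a = -8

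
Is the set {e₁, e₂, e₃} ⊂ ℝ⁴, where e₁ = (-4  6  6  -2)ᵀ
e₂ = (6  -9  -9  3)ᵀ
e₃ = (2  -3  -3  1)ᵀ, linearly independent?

Place the vectors as rows of a 3×4 matrix and reduce to echelon form.
The reduction yields 1 nonzero row, so the rank is 1.
Since rank 1 < 3, the set is linearly dependent.

linearly dependent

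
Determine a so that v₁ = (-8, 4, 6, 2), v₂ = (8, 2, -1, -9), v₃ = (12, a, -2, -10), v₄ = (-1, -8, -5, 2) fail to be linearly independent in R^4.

a = 28/9

Dependence holds iff the 4×4 matrix [v₁ v₂ v₃ v₄] is singular.
Cofactor expansion gives det = 784 - 252*a.
Setting this to zero gives a = 28/9.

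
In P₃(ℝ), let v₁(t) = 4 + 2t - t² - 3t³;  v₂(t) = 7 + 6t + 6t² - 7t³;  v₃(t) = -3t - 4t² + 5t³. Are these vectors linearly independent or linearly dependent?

linearly independent

Write each element as a coordinate vector in ℝ⁴ using {1, t, …, t³}.
Row-reduce the matrix whose columns are v₁, v₂, v₃.
The reduction yields 3 nonzero rows, so the rank is 3.
Since rank = 3 (the number of vectors), the set is linearly independent.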